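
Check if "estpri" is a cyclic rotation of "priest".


Word: "priest", Candidate: "estpri"
Method: check if candidate is substring of word+word
"priestpriest" contains "estpri"? Yes
Is rotation = Yes


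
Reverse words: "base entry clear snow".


Original: "base entry clear snow"
Words (1..n): base | entry | clear | snow
Reversed (n..1): snow | clear | entry | base
Result = "snow clear entry base"


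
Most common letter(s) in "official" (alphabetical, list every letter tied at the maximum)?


Word: "official"
Letter counts:
  'a': 1
  'c': 1
  'f': 2
  'i': 2
  'l': 1
  'o': 1
Maximum count = 2
Most frequent = 'f', 'i' (2 times each)


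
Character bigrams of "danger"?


Word: "danger" (length 6)
Number of bigrams = 6 - 2 + 1 = 5
  Position 0: "da"
  Position 1: "an"
  Position 2: "ng"
  Position 3: "ge"
  Position 4: "er"
Bigrams = "da", "an", "ng", "ge", "er"


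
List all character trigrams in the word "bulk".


Word: "bulk" (length 4)
Number of trigrams = 4 - 3 + 1 = 2
  Position 0: "bul"
  Position 1: "ulk"
Trigrams = "bul", "ulk"


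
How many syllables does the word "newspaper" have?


Word: "newspaper"
Syllable breakdown: news / pa / per
Counting: 3 parts
= 3 syllables


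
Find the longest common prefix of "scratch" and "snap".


Word 1: "scratch"
Word 2: "snap"
Comparing from start:
  Pos 0: 's' == 's'
  Pos 1: 'c' != 'n' (stop)
LCP = "s" (length 1)


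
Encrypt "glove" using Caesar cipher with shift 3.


Word: "glove"
Shift: 3
Each letter → (letter + shift) mod 26:
  'g' (6) + 3 = 9 → 'j'
  'l' (11) + 3 = 14 → 'o'
  'o' (14) + 3 = 17 → 'r'
  'v' (21) + 3 = 24 → 'y'
  'e' (4) + 3 = 7 → 'h'
Result = "joryh"


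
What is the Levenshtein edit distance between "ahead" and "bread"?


Word 1: "ahead" (length 5)
Word 2: "bread" (length 5)
One optimal edit sequence (insert/delete/substitute each cost 1):
  1. substitute 'a' -> 'b'  (+1)
  2. substitute 'h' -> 'r'  (+1)
  3. keep 'e'
  4. keep 'a'
  5. keep 'd'
Total edit operations: 2
Edit distance = 2


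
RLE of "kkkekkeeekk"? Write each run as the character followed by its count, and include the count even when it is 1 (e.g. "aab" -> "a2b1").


String: "kkkekkeeekk"
Scanning for consecutive runs:
  'k' x 3
  'e' x 1
  'k' x 2
  'e' x 3
  'k' x 2
RLE = "k3e1k2e3k2"


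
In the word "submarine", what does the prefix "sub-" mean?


Prefix: sub-
Example: submarine = sub- + marine
Meaning = under / below


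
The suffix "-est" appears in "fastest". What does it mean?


Suffix: -est
As in: fastest -> fast + -est
Meaning = most


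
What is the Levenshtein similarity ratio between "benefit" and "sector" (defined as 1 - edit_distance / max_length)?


Word 1: "benefit" (length 7)
Word 2: "sector" (length 6)
One optimal edit sequence:
  1. substitute 'b' -> 's'  (+1)
  2. keep 'e'
  3. delete 'n'  (+1)
  4. substitute 'e' -> 'c'  (+1)
  5. substitute 'f' -> 't'  (+1)
  6. substitute 'i' -> 'o'  (+1)
  7. substitute 't' -> 'r'  (+1)
Edit distance = 6
Max length = max(7, 6) = 7
Similarity = 1 - 6/7
= 0.1429


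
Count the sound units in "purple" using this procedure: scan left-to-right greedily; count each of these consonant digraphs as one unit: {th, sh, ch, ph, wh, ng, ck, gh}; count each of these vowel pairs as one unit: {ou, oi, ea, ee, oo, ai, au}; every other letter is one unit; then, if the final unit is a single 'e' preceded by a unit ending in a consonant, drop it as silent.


Word: "purple" (6 letters)
Left-to-right scan:
  [1] 'p' (letter)
  [2] 'u' (letter)
  [3] 'r' (letter)
  [4] 'p' (letter)
  [5] 'l' (letter)
  [6] 'e' (letter)
Units from scan: 6
Final unit is 'e' after a consonant -> drop as silent (-1)
Sound units = 5 units


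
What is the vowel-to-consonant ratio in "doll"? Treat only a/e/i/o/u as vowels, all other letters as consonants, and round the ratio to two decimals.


Word: "doll"
Vowels (a,e,i,o,u): 1
Consonants: 3
Ratio = 1/3
= 0.33


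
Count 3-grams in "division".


Word: "division" (length 8)
Number of 3-grams = length - 3 + 1 = 8 - 3 + 1
= 6


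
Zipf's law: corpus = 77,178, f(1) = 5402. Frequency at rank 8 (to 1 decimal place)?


Zipf's law: f(r) = f(1) / r
f(1) = 5402
f(8) = 5402 / 8
= 675.3 occurrences


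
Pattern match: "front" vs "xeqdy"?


Pattern of "front": [0, 1, 2, 3, 4]
Pattern of "xeqdy": [0, 1, 2, 3, 4]
Patterns match
Same pattern = Yes


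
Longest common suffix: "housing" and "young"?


Word 1: "housing"
Word 2: "young"
Comparing from end:
  Pos -1: 'g' == 'g'
  Pos -2: 'n' == 'n'
  Pos -3: 'i' != 'u' (stop)
LCS = "ng" (length 2)


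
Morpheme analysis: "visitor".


Word: "visitor"
Morphemes: visit | -or
Each morpheme carries meaning
= 2 morphemes


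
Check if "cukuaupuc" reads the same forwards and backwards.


Word: "cukuaupuc"
Reversed: "cupuaukuc"
Forward == Backward? cukuaupuc != cupuaukuc
Palindrome = No


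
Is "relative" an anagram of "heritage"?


Word 1: "heritage" → sorted: aeeghirt
Word 2: "relative" → sorted: aeeilrtv
Same letters? aeeghirt != aeeilrtv
Anagram = No


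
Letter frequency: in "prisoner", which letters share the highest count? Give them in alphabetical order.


Word: "prisoner"
Letter counts:
  'e': 1
  'i': 1
  'n': 1
  'o': 1
  'p': 1
  'r': 2
  's': 1
Maximum count = 2
Most frequent = 'r' (2 times each)


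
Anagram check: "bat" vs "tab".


Word 1: "bat" → sorted: abt
Word 2: "tab" → sorted: abt
Same letters? abt == abt
Anagram = Yes


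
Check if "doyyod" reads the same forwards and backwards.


Word: "doyyod"
Reversed: "doyyod"
Forward == Backward? doyyod == doyyod
Palindrome = Yes


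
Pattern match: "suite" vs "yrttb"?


Pattern of "suite": [0, 1, 2, 3, 4]
Pattern of "yrttb": [0, 1, 2, 2, 3]
Patterns do not match
Same pattern = No


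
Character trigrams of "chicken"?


Word: "chicken" (length 7)
Number of trigrams = 7 - 3 + 1 = 5
  Position 0: "chi"
  Position 1: "hic"
  Position 2: "ick"
  Position 3: "cke"
  Position 4: "ken"
Trigrams = "chi", "hic", "ick", "cke", "ken"


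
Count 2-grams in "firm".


Word: "firm" (length 4)
Number of 2-grams = length - 2 + 1 = 4 - 2 + 1
= 3


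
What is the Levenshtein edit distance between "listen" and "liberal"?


Word 1: "listen" (length 6)
Word 2: "liberal" (length 7)
One optimal edit sequence (insert/delete/substitute each cost 1):
  1. keep 'l'
  2. keep 'i'
  3. insert 'b'  (+1)
  4. substitute 's' -> 'e'  (+1)
  5. substitute 't' -> 'r'  (+1)
  6. substitute 'e' -> 'a'  (+1)
  7. substitute 'n' -> 'l'  (+1)
Total edit operations: 5
Edit distance = 5


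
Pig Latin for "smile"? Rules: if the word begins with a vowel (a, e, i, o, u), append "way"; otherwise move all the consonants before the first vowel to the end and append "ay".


Word: "smile"
Starts with consonant(s) → move to end, add 'ay'
Consonant cluster: "sm"
Pig Latin = "ilesmay"


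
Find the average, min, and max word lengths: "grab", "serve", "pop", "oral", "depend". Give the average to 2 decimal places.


Lengths: "grab"=4, "serve"=5, "pop"=3, "oral"=4, "depend"=6
Sum = 22, Count = 5
Average = 22/5 = 4.40
= avg=4.40, min=3, max=6


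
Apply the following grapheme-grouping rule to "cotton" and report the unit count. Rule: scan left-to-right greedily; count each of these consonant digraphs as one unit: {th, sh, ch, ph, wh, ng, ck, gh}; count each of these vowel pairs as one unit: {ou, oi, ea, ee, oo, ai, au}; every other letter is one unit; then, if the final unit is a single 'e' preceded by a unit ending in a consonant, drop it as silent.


Word: "cotton" (6 letters)
Left-to-right scan:
  1. 'c' (letter)
  2. 'o' (letter)
  3. 't' (letter)
  4. 't' (letter)
  5. 'o' (letter)
  6. 'n' (letter)
Units from scan: 6
Sound units = 6 units


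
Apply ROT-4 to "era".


Word: "era"
Shift: 4
Each letter → (letter + shift) mod 26:
  'e' (4) + 4 = 8 → 'i'
  'r' (17) + 4 = 21 → 'v'
  'a' (0) + 4 = 4 → 'e'
Result = "ive"


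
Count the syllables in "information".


Word: "information"
Syllable breakdown: in | for | ma | tion
Counting: 4 parts
= 4 syllables


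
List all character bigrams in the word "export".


Word: "export" (length 6)
Number of bigrams = 6 - 2 + 1 = 5
  Position 0: "ex"
  Position 1: "xp"
  Position 2: "po"
  Position 3: "or"
  Position 4: "rt"
Bigrams = "ex", "xp", "po", "or", "rt"


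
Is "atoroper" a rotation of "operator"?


Word: "operator", Candidate: "atoroper"
Method: check if candidate is substring of word+word
"operatoroperator" contains "atoroper"? Yes
Is rotation = Yes


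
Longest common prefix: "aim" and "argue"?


Word 1: "aim"
Word 2: "argue"
Comparing from start:
  Pos 0: 'a' == 'a'
  Pos 1: 'i' != 'r' (stop)
LCP = "a" (length 1)


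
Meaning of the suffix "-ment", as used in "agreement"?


Suffix: -ment
Example: agreement = agree + -ment
Meaning = result of action


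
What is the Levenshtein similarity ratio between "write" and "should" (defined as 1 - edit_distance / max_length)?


Word 1: "write" (length 5)
Word 2: "should" (length 6)
One optimal edit sequence:
  1. insert 's'  (+1)
  2. substitute 'w' -> 'h'  (+1)
  3. substitute 'r' -> 'o'  (+1)
  4. substitute 'i' -> 'u'  (+1)
  5. substitute 't' -> 'l'  (+1)
  6. substitute 'e' -> 'd'  (+1)
Edit distance = 6
Max length = max(5, 6) = 6
Similarity = 1 - 6/6
= 0.0000


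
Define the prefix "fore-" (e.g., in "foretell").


Prefix: fore-
Example: foretell (fore- + tell)
Meaning = before


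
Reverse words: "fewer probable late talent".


Original: "fewer probable late talent"
Words (1..n): fewer | probable | late | talent
Reversed (n..1): talent | late | probable | fewer
Result = "talent late probable fewer"


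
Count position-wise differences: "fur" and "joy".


Comparing character by character (same length = 3):
  Pos 0: 'f' vs 'j' !=
  Pos 1: 'u' vs 'o' !=
  Pos 2: 'r' vs 'y' !=
Hamming distance = 3


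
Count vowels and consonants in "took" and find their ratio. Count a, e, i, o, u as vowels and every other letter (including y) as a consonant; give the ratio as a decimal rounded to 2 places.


Word: "took"
Vowels (a,e,i,o,u): 2
Consonants: 2
Ratio = 2/2
= 1.00


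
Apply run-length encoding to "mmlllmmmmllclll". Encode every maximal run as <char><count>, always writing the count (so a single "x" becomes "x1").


String: "mmlllmmmmllclll"
Scanning for consecutive runs:
  'm' x 2
  'l' x 3
  'm' x 4
  'l' x 2
  'c' x 1
  'l' x 3
RLE = "m2l3m4l2c1l3"


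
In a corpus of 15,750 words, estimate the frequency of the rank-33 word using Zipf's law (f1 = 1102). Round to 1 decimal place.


Zipf's law: f(r) = f(1) / r
f(1) = 1102
f(33) = 1102 / 33
= 33.4 occurrences


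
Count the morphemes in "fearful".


Word: "fearful"
Morphemes: fear + -ful
Each morpheme carries meaning
= 2 morphemes


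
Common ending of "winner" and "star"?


Word 1: "winner"
Word 2: "star"
Comparing from end:
  Pos -1: 'r' == 'r'
  Pos -2: 'e' != 'a' (stop)
LCS = "r" (length 1)


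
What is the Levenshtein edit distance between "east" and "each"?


Word 1: "east" (length 4)
Word 2: "each" (length 4)
One optimal edit sequence (insert/delete/substitute each cost 1):
  1. keep 'e'
  2. keep 'a'
  3. substitute 's' -> 'c'  (+1)
  4. substitute 't' -> 'h'  (+1)
Total edit operations: 2
Edit distance = 2


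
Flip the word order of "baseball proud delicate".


Original: "baseball proud delicate"
Words (1..n): baseball | proud | delicate
Reversed (n..1): delicate | proud | baseball
Result = "delicate proud baseball"


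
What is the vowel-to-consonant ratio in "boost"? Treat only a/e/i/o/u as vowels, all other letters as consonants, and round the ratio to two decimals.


Word: "boost"
Vowels (a,e,i,o,u): 2
Consonants: 3
Ratio = 2/3
= 0.67


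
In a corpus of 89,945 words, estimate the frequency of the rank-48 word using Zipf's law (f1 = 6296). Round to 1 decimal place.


Zipf's law: f(r) = f(1) / r
f(1) = 6296
f(48) = 6296 / 48
= 131.2 occurrences


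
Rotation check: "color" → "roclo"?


Word: "color", Candidate: "roclo"
Method: check if candidate is substring of word+word
"colorcolor" contains "roclo"? No
Is rotation = No


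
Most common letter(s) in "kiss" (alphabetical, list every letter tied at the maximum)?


Word: "kiss"
Letter counts:
  'i': 1
  'k': 1
  's': 2
Maximum count = 2
Most frequent = 's' (2 times each)


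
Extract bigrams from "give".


Word: "give" (length 4)
Number of bigrams = 4 - 2 + 1 = 3
  Position 0: "gi"
  Position 1: "iv"
  Position 2: "ve"
Bigrams = "gi", "iv", "ve"


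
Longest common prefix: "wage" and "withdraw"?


Word 1: "wage"
Word 2: "withdraw"
Comparing from start:
  Pos 0: 'w' == 'w'
  Pos 1: 'a' != 'i' (stop)
LCP = "w" (length 1)


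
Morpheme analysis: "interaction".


Word: "interaction"
Morphemes: inter- + act + -ion
Each morpheme carries meaning
= 3 morphemes


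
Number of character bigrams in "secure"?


Word: "secure" (length 6)
Number of 2-grams = length - 2 + 1 = 6 - 2 + 1
= 5


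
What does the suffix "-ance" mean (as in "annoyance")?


Suffix: -ance
As in: annoyance -> annoy + -ance
Meaning = state of


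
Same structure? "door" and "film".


Pattern of "door": [0, 1, 1, 2]
Pattern of "film": [0, 1, 2, 3]
Patterns do not match
Same pattern = No


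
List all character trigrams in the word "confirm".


Word: "confirm" (length 7)
Number of trigrams = 7 - 3 + 1 = 5
  Position 0: "con"
  Position 1: "onf"
  Position 2: "nfi"
  Position 3: "fir"
  Position 4: "irm"
Trigrams = "con", "onf", "nfi", "fir", "irm"


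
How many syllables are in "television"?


Word: "television"
Syllable breakdown: tel-e-vi-sion
Counting: 4 parts
= 4 syllables


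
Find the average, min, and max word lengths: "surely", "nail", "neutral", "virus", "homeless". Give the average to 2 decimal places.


Lengths: "surely"=6, "nail"=4, "neutral"=7, "virus"=5, "homeless"=8
Sum = 30, Count = 5
Average = 30/5 = 6.00
= avg=6.00, min=4, max=8


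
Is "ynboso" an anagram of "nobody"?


Word 1: "nobody" → sorted: bdnooy
Word 2: "ynboso" → sorted: bnoosy
Same letters? bdnooy != bnoosy
Anagram = No


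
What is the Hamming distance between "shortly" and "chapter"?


Comparing character by character (same length = 7):
  Pos 0: 's' vs 'c' !=
  Pos 1: 'h' vs 'h' =
  Pos 2: 'o' vs 'a' !=
  Pos 3: 'r' vs 'p' !=
  Pos 4: 't' vs 't' =
  Pos 5: 'l' vs 'e' !=
  Pos 6: 'y' vs 'r' !=
Hamming distance = 5


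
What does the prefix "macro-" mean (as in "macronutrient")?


Prefix: macro-
Example: macronutrient = macro- + nutrient
Meaning = large


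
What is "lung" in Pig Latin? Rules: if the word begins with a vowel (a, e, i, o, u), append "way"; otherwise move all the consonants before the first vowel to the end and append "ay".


Word: "lung"
Starts with consonant(s) → move to end, add 'ay'
Consonant cluster: "l"
Pig Latin = "unglay"


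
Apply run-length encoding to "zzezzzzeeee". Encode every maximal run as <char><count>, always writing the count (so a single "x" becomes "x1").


String: "zzezzzzeeee"
Scanning for consecutive runs:
  'z' x 2
  'e' x 1
  'z' x 4
  'e' x 4
RLE = "z2e1z4e4"


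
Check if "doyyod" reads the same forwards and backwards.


Word: "doyyod"
Reversed: "doyyod"
Forward == Backward? doyyod == doyyod
Palindrome = Yes


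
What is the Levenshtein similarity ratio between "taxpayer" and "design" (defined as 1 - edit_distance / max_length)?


Word 1: "taxpayer" (length 8)
Word 2: "design" (length 6)
One optimal edit sequence:
  1. delete 't'  (+1)
  2. delete 'a'  (+1)
  3. substitute 'x' -> 'd'  (+1)
  4. substitute 'p' -> 'e'  (+1)
  5. substitute 'a' -> 's'  (+1)
  6. substitute 'y' -> 'i'  (+1)
  7. substitute 'e' -> 'g'  (+1)
  8. substitute 'r' -> 'n'  (+1)
Edit distance = 8
Max length = max(8, 6) = 8
Similarity = 1 - 8/8
= 0.0000


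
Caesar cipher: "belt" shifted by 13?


Word: "belt"
Shift: 13
Each letter → (letter + shift) mod 26:
  'b' (1) + 13 = 14 → 'o'
  'e' (4) + 13 = 17 → 'r'
  'l' (11) + 13 = 24 → 'y'
  't' (19) + 13 = 6 → 'g'
Result = "oryg"


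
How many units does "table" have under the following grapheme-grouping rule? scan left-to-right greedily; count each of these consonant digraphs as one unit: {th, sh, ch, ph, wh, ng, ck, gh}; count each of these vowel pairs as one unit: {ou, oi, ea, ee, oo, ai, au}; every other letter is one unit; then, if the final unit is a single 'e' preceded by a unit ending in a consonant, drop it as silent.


Word: "table" (5 letters)
Left-to-right scan:
  1. 't' (letter)
  2. 'a' (letter)
  3. 'b' (letter)
  4. 'l' (letter)
  5. 'e' (letter)
Units from scan: 5
Final unit is 'e' after a consonant -> drop as silent (-1)
Sound units = 4 units


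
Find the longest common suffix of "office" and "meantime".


Word 1: "office"
Word 2: "meantime"
Comparing from end:
  Pos -1: 'e' == 'e'
  Pos -2: 'c' != 'm' (stop)
LCS = "e" (length 1)


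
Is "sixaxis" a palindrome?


Word: "sixaxis"
Reversed: "sixaxis"
Forward == Backward? sixaxis == sixaxis
Palindrome = Yes


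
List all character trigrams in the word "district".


Word: "district" (length 8)
Number of trigrams = 8 - 3 + 1 = 6
  Position 0: "dis"
  Position 1: "ist"
  Position 2: "str"
  Position 3: "tri"
  Position 4: "ric"
  Position 5: "ict"
Trigrams = "dis", "ist", "str", "tri", "ric", "ict"


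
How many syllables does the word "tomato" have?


Word: "tomato"
Syllable breakdown: to · ma · to
Counting: 3 parts
= 3 syllables


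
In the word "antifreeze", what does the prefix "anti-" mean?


Prefix: anti-
As in: antifreeze -> anti- + freeze
Meaning = against


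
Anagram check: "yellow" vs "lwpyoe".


Word 1: "yellow" → sorted: ellowy
Word 2: "lwpyoe" → sorted: elopwy
Same letters? ellowy != elopwy
Anagram = No


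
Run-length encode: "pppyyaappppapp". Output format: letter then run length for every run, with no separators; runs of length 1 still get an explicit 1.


String: "pppyyaappppapp"
Scanning for consecutive runs:
  'p' x 3
  'y' x 2
  'a' x 2
  'p' x 4
  'a' x 1
  'p' x 2
RLE = "p3y2a2p4a1p2"


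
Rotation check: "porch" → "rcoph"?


Word: "porch", Candidate: "rcoph"
Method: check if candidate is substring of word+word
"porchporch" contains "rcoph"? No
Is rotation = No


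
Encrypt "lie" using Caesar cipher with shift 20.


Word: "lie"
Shift: 20
Each letter → (letter + shift) mod 26:
  'l' (11) + 20 = 5 → 'f'
  'i' (8) + 20 = 2 → 'c'
  'e' (4) + 20 = 24 → 'y'
Result = "fcy"


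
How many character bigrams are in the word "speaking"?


Word: "speaking" (length 8)
Number of 2-grams = length - 2 + 1 = 8 - 2 + 1
= 7


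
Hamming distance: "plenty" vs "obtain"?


Comparing character by character (same length = 6):
  Pos 0: 'p' vs 'o' !=
  Pos 1: 'l' vs 'b' !=
  Pos 2: 'e' vs 't' !=
  Pos 3: 'n' vs 'a' !=
  Pos 4: 't' vs 'i' !=
  Pos 5: 'y' vs 'n' !=
Hamming distance = 6


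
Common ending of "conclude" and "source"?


Word 1: "conclude"
Word 2: "source"
Comparing from end:
  Pos -1: 'e' == 'e'
  Pos -2: 'd' != 'c' (stop)
LCS = "e" (length 1)


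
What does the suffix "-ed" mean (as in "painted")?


Suffix: -ed
Example: painted (paint + -ed)
Meaning = past tense


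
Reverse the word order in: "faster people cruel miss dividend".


Original: "faster people cruel miss dividend"
Words (1..n): faster | people | cruel | miss | dividend
Reversed (n..1): dividend | miss | cruel | people | faster
Result = "dividend miss cruel people faster"


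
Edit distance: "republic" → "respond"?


Word 1: "republic" (length 8)
Word 2: "respond" (length 7)
One optimal edit sequence (insert/delete/substitute each cost 1):
  1. keep 'r'
  2. keep 'e'
  3. delete 'p'  (+1)
  4. substitute 'u' -> 's'  (+1)
  5. substitute 'b' -> 'p'  (+1)
  6. substitute 'l' -> 'o'  (+1)
  7. substitute 'i' -> 'n'  (+1)
  8. substitute 'c' -> 'd'  (+1)
Total edit operations: 6
Edit distance = 6


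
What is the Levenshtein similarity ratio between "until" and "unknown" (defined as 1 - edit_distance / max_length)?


Word 1: "until" (length 5)
Word 2: "unknown" (length 7)
One optimal edit sequence:
  1. keep 'u'
  2. insert 'n'  (+1)
  3. insert 'k'  (+1)
  4. keep 'n'
  5. substitute 't' -> 'o'  (+1)
  6. substitute 'i' -> 'w'  (+1)
  7. substitute 'l' -> 'n'  (+1)
Edit distance = 5
Max length = max(5, 7) = 7
Similarity = 1 - 5/7
= 0.2857


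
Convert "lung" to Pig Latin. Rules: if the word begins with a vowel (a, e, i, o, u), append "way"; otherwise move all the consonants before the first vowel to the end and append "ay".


Word: "lung"
Starts with consonant(s) → move to end, add 'ay'
Consonant cluster: "l"
Pig Latin = "unglay"


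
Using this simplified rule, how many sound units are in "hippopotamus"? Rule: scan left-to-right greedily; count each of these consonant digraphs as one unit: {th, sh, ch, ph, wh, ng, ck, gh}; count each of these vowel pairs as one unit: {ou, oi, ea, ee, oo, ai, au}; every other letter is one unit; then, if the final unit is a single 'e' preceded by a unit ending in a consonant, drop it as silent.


Word: "hippopotamus" (12 letters)
Left-to-right scan:
  1. 'h' (letter)
  2. 'i' (letter)
  3. 'p' (letter)
  4. 'p' (letter)
  5. 'o' (letter)
  6. 'p' (letter)
  7. 'o' (letter)
  8. 't' (letter)
  9. 'a' (letter)
  10. 'm' (letter)
  11. 'u' (letter)
  12. 's' (letter)
Units from scan: 12
Sound units = 12 units


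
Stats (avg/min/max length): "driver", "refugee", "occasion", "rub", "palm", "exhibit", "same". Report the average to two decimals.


Lengths: "driver"=6, "refugee"=7, "occasion"=8, "rub"=3, "palm"=4, "exhibit"=7, "same"=4
Sum = 39, Count = 7
Average = 39/7 = 5.57
= avg=5.57, min=3, max=8


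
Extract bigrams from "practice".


Word: "practice" (length 8)
Number of bigrams = 8 - 2 + 1 = 7
  Position 0: "pr"
  Position 1: "ra"
  Position 2: "ac"
  Position 3: "ct"
  Position 4: "ti"
  Position 5: "ic"
  Position 6: "ce"
Bigrams = "pr", "ra", "ac", "ct", "ti", "ic", "ce"


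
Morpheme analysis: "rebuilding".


Word: "rebuilding"
Morphemes: re- | build | -ing
Each morpheme carries meaning
= 3 morphemes


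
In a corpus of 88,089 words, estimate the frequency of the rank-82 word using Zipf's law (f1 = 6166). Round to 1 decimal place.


Zipf's law: f(r) = f(1) / r
f(1) = 6166
f(82) = 6166 / 82
= 75.2 occurrences


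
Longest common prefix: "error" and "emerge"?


Word 1: "error"
Word 2: "emerge"
Comparing from start:
  Pos 0: 'e' == 'e'
  Pos 1: 'r' != 'm' (stop)
LCP = "e" (length 1)


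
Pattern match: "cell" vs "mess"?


Pattern of "cell": [0, 1, 2, 2]
Pattern of "mess": [0, 1, 2, 2]
Patterns match
Same pattern = Yes


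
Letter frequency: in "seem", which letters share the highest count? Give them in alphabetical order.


Word: "seem"
Letter counts:
  'e': 2
  'm': 1
  's': 1
Maximum count = 2
Most frequent = 'e' (2 times each)


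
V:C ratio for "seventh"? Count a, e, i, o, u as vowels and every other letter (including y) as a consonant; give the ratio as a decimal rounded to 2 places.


Word: "seventh"
Vowels (a,e,i,o,u): 2
Consonants: 5
Ratio = 2/5
= 0.40


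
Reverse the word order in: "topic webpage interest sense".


Original: "topic webpage interest sense"
Words (1..n): topic | webpage | interest | sense
Reversed (n..1): sense | interest | webpage | topic
Result = "sense interest webpage topic"


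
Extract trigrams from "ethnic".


Word: "ethnic" (length 6)
Number of trigrams = 6 - 3 + 1 = 4
  Position 0: "eth"
  Position 1: "thn"
  Position 2: "hni"
  Position 3: "nic"
Trigrams = "eth", "thn", "hni", "nic"


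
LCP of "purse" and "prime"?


Word 1: "purse"
Word 2: "prime"
Comparing from start:
  Pos 0: 'p' == 'p'
  Pos 1: 'u' != 'r' (stop)
LCP = "p" (length 1)


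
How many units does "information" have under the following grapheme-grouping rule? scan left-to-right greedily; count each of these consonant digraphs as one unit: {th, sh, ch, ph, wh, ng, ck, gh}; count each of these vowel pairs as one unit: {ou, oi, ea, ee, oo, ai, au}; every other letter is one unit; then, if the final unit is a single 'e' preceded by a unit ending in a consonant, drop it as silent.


Word: "information" (11 letters)
Left-to-right scan:
  1. 'i' (letter)
  2. 'n' (letter)
  3. 'f' (letter)
  4. 'o' (letter)
  5. 'r' (letter)
  6. 'm' (letter)
  7. 'a' (letter)
  8. 't' (letter)
  9. 'i' (letter)
  10. 'o' (letter)
  11. 'n' (letter)
Units from scan: 11
Sound units = 11 units


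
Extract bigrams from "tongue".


Word: "tongue" (length 6)
Number of bigrams = 6 - 2 + 1 = 5
  Position 0: "to"
  Position 1: "on"
  Position 2: "ng"
  Position 3: "gu"
  Position 4: "ue"
Bigrams = "to", "on", "ng", "gu", "ue"


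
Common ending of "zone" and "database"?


Word 1: "zone"
Word 2: "database"
Comparing from end:
  Pos -1: 'e' == 'e'
  Pos -2: 'n' != 's' (stop)
LCS = "e" (length 1)


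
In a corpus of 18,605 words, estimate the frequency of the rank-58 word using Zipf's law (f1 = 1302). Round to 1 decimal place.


Zipf's law: f(r) = f(1) / r
f(1) = 1302
f(58) = 1302 / 58
= 22.4 occurrences


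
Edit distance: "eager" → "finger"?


Word 1: "eager" (length 5)
Word 2: "finger" (length 6)
One optimal edit sequence (insert/delete/substitute each cost 1):
  1. insert 'f'  (+1)
  2. substitute 'e' -> 'i'  (+1)
  3. substitute 'a' -> 'n'  (+1)
  4. keep 'g'
  5. keep 'e'
  6. keep 'r'
Total edit operations: 3
Edit distance = 3


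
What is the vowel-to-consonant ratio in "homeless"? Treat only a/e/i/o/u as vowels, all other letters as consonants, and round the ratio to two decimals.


Word: "homeless"
Vowels (a,e,i,o,u): 3
Consonants: 5
Ratio = 3/5
= 0.60


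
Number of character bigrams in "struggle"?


Word: "struggle" (length 8)
Number of 2-grams = length - 2 + 1 = 8 - 2 + 1
= 7


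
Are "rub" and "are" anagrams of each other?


Word 1: "rub" → sorted: bru
Word 2: "are" → sorted: aer
Same letters? bru != aer
Anagram = No


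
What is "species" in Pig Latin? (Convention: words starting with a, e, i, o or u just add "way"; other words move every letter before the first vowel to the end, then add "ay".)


Word: "species"
Starts with consonant(s) → move to end, add 'ay'
Consonant cluster: "sp"
Pig Latin = "eciesspay"


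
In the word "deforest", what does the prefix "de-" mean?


Prefix: de-
Example: deforest = de- + forest
Meaning = remove / reverse


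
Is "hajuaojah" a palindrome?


Word: "hajuaojah"
Reversed: "hajoaujah"
Forward == Backward? hajuaojah != hajoaujah
Palindrome = No


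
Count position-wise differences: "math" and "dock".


Comparing character by character (same length = 4):
  Pos 0: 'm' vs 'd' !=
  Pos 1: 'a' vs 'o' !=
  Pos 2: 't' vs 'c' !=
  Pos 3: 'h' vs 'k' !=
Hamming distance = 4


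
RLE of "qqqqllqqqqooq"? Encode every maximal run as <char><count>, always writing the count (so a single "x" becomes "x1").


String: "qqqqllqqqqooq"
Scanning for consecutive runs:
  'q' x 4
  'l' x 2
  'q' x 4
  'o' x 2
  'q' x 1
RLE = "q4l2q4o2q1"


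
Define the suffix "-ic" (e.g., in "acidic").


Suffix: -ic
As in: acidic -> acid + -ic
Meaning = relating to


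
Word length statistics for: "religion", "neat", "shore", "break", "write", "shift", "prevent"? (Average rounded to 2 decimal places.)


Lengths: "religion"=8, "neat"=4, "shore"=5, "break"=5, "write"=5, "shift"=5, "prevent"=7
Sum = 39, Count = 7
Average = 39/7 = 5.57
= avg=5.57, min=4, max=8


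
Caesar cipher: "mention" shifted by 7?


Word: "mention"
Shift: 7
Each letter → (letter + shift) mod 26:
  'm' (12) + 7 = 19 → 't'
  'e' (4) + 7 = 11 → 'l'
  'n' (13) + 7 = 20 → 'u'
  't' (19) + 7 = 0 → 'a'
  'i' (8) + 7 = 15 → 'p'
  'o' (14) + 7 = 21 → 'v'
  'n' (13) + 7 = 20 → 'u'
Result = "tluapvu"


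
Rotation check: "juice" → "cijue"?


Word: "juice", Candidate: "cijue"
Method: check if candidate is substring of word+word
"juicejuice" contains "cijue"? No
Is rotation = No


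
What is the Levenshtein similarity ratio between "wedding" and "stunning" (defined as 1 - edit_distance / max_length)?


Word 1: "wedding" (length 7)
Word 2: "stunning" (length 8)
One optimal edit sequence:
  1. insert 's'  (+1)
  2. substitute 'w' -> 't'  (+1)
  3. substitute 'e' -> 'u'  (+1)
  4. substitute 'd' -> 'n'  (+1)
  5. substitute 'd' -> 'n'  (+1)
  6. keep 'i'
  7. keep 'n'
  8. keep 'g'
Edit distance = 5
Max length = max(7, 8) = 8
Similarity = 1 - 5/8
= 0.3750


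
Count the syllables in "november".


Word: "november"
Syllable breakdown: no | vem | ber
Counting: 3 parts
= 3 syllables


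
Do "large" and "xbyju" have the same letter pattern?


Pattern of "large": [0, 1, 2, 3, 4]
Pattern of "xbyju": [0, 1, 2, 3, 4]
Patterns match
Same pattern = Yes


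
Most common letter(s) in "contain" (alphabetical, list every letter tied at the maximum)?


Word: "contain"
Letter counts:
  'a': 1
  'c': 1
  'i': 1
  'n': 2
  'o': 1
  't': 1
Maximum count = 2
Most frequent = 'n' (2 times each)


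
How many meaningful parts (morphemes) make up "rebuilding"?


Word: "rebuilding"
Morphemes: re- / build / -ing
Each morpheme carries meaning
= 3 morphemes


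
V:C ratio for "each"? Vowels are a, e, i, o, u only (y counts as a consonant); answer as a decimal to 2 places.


Word: "each"
Vowels (a,e,i,o,u): 2
Consonants: 2
Ratio = 2/2
= 1.00


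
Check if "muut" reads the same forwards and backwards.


Word: "muut"
Reversed: "tuum"
Forward == Backward? muut != tuum
Palindrome = No


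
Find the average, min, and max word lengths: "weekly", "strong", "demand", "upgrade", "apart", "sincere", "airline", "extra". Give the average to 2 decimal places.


Lengths: "weekly"=6, "strong"=6, "demand"=6, "upgrade"=7, "apart"=5, "sincere"=7, "airline"=7, "extra"=5
Sum = 49, Count = 8
Average = 49/8 = 6.13
= avg=6.13, min=5, max=7


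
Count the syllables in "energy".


Word: "energy"
Syllable breakdown: en | er | gy
Counting: 3 parts
= 3 syllables


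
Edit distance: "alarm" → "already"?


Word 1: "alarm" (length 5)
Word 2: "already" (length 7)
One optimal edit sequence (insert/delete/substitute each cost 1):
  1. keep 'a'
  2. keep 'l'
  3. insert 'r'  (+1)
  4. insert 'e'  (+1)
  5. keep 'a'
  6. substitute 'r' -> 'd'  (+1)
  7. substitute 'm' -> 'y'  (+1)
Total edit operations: 4
Edit distance = 4


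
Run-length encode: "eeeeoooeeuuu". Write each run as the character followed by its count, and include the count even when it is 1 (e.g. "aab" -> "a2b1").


String: "eeeeoooeeuuu"
Scanning for consecutive runs:
  'e' x 4
  'o' x 3
  'e' x 2
  'u' x 3
RLE = "e4o3e2u3"


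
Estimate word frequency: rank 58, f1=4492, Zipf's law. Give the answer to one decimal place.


Zipf's law: f(r) = f(1) / r
f(1) = 4492
f(58) = 4492 / 58
= 77.4 occurrences


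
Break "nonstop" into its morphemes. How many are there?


Word: "nonstop"
Morphemes: non- / stop
Each morpheme carries meaning
= 2 morphemes


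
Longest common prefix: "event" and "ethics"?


Word 1: "event"
Word 2: "ethics"
Comparing from start:
  Pos 0: 'e' == 'e'
  Pos 1: 'v' != 't' (stop)
LCP = "e" (length 1)


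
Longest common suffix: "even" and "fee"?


Word 1: "even"
Word 2: "fee"
Comparing from end:
  Pos -1: 'n' != 'e' (stop)
LCS = "" (length 0)


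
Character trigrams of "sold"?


Word: "sold" (length 4)
Number of trigrams = 4 - 3 + 1 = 2
  Position 0: "sol"
  Position 1: "old"
Trigrams = "sol", "old"


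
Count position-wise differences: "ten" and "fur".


Comparing character by character (same length = 3):
  Pos 0: 't' vs 'f' !=
  Pos 1: 'e' vs 'u' !=
  Pos 2: 'n' vs 'r' !=
Hamming distance = 3


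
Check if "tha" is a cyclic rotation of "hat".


Word: "hat", Candidate: "tha"
Method: check if candidate is substring of word+word
"hathat" contains "tha"? Yes
Is rotation = Yes


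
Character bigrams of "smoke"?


Word: "smoke" (length 5)
Number of bigrams = 5 - 2 + 1 = 4
  Position 0: "sm"
  Position 1: "mo"
  Position 2: "ok"
  Position 3: "ke"
Bigrams = "sm", "mo", "ok", "ke"


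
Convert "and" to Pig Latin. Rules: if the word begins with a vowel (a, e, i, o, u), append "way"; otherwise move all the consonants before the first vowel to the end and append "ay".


Word: "and"
Starts with vowel → add 'way'
Pig Latin = "andway"


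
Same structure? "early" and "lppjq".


Pattern of "early": [0, 1, 2, 3, 4]
Pattern of "lppjq": [0, 1, 1, 2, 3]
Patterns do not match
Same pattern = No


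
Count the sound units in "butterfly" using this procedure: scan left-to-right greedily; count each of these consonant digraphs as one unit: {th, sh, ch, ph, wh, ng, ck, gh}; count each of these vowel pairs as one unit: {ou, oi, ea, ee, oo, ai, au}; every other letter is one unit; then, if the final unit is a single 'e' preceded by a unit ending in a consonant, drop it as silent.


Word: "butterfly" (9 letters)
Left-to-right scan:
  1. 'b' (letter)
  2. 'u' (letter)
  3. 't' (letter)
  4. 't' (letter)
  5. 'e' (letter)
  6. 'r' (letter)
  7. 'f' (letter)
  8. 'l' (letter)
  9. 'y' (letter)
Units from scan: 9
Sound units = 9 units


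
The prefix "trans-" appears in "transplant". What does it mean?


Prefix: trans-
As in: transplant -> trans- + plant
Meaning = across


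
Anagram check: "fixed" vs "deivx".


Word 1: "fixed" → sorted: defix
Word 2: "deivx" → sorted: deivx
Same letters? defix != deivx
Anagram = No


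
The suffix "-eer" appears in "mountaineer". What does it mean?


Suffix: -eer
Example: mountaineer (mountain + -eer)
Meaning = one who is concerned with


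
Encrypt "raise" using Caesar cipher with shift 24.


Word: "raise"
Shift: 24
Each letter → (letter + shift) mod 26:
  'r' (17) + 24 = 15 → 'p'
  'a' (0) + 24 = 24 → 'y'
  'i' (8) + 24 = 6 → 'g'
  's' (18) + 24 = 16 → 'q'
  'e' (4) + 24 = 2 → 'c'
Result = "pygqc"


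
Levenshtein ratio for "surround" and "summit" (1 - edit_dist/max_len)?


Word 1: "surround" (length 8)
Word 2: "summit" (length 6)
One optimal edit sequence:
  1. keep 's'
  2. keep 'u'
  3. delete 'r'  (+1)
  4. delete 'r'  (+1)
  5. substitute 'o' -> 'm'  (+1)
  6. substitute 'u' -> 'm'  (+1)
  7. substitute 'n' -> 'i'  (+1)
  8. substitute 'd' -> 't'  (+1)
Edit distance = 6
Max length = max(8, 6) = 8
Similarity = 1 - 6/8
= 0.2500


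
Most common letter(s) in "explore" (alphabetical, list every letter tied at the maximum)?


Word: "explore"
Letter counts:
  'e': 2
  'l': 1
  'o': 1
  'p': 1
  'r': 1
  'x': 1
Maximum count = 2
Most frequent = 'e' (2 times each)


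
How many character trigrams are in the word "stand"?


Word: "stand" (length 5)
Number of 3-grams = length - 3 + 1 = 5 - 3 + 1
= 3


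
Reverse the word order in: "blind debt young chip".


Original: "blind debt young chip"
Words (1..n): blind | debt | young | chip
Reversed (n..1): chip | young | debt | blind
Result = "chip young debt blind"


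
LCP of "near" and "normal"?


Word 1: "near"
Word 2: "normal"
Comparing from start:
  Pos 0: 'n' == 'n'
  Pos 1: 'e' != 'o' (stop)
LCP = "n" (length 1)


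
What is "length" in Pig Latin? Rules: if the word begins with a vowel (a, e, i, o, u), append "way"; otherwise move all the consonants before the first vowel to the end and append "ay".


Word: "length"
Starts with consonant(s) → move to end, add 'ay'
Consonant cluster: "l"
Pig Latin = "engthlay"


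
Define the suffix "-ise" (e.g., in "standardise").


Suffix: -ise
Example: standardise = standard + -ise
Meaning = to make


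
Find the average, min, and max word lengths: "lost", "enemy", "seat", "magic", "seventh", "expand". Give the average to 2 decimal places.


Lengths: "lost"=4, "enemy"=5, "seat"=4, "magic"=5, "seventh"=7, "expand"=6
Sum = 31, Count = 6
Average = 31/6 = 5.17
= avg=5.17, min=4, max=7


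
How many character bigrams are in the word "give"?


Word: "give" (length 4)
Number of 2-grams = length - 2 + 1 = 4 - 2 + 1
= 3


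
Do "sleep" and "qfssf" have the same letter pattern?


Pattern of "sleep": [0, 1, 2, 2, 3]
Pattern of "qfssf": [0, 1, 2, 2, 1]
Patterns do not match
Same pattern = No


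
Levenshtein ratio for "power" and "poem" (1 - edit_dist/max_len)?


Word 1: "power" (length 5)
Word 2: "poem" (length 4)
One optimal edit sequence:
  1. keep 'p'
  2. keep 'o'
  3. delete 'w'  (+1)
  4. keep 'e'
  5. substitute 'r' -> 'm'  (+1)
Edit distance = 2
Max length = max(5, 4) = 5
Similarity = 1 - 2/5
= 0.6000


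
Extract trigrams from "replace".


Word: "replace" (length 7)
Number of trigrams = 7 - 3 + 1 = 5
  Position 0: "rep"
  Position 1: "epl"
  Position 2: "pla"
  Position 3: "lac"
  Position 4: "ace"
Trigrams = "rep", "epl", "pla", "lac", "ace"


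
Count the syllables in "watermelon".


Word: "watermelon"
Syllable breakdown: wa · ter · mel · on
Counting: 4 parts
= 4 syllables


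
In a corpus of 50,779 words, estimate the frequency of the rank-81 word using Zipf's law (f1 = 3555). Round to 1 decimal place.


Zipf's law: f(r) = f(1) / r
f(1) = 3555
f(81) = 3555 / 81
= 43.9 occurrences


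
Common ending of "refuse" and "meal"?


Word 1: "refuse"
Word 2: "meal"
Comparing from end:
  Pos -1: 'e' != 'l' (stop)
LCS = "" (length 0)


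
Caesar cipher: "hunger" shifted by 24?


Word: "hunger"
Shift: 24
Each letter → (letter + shift) mod 26:
  'h' (7) + 24 = 5 → 'f'
  'u' (20) + 24 = 18 → 's'
  'n' (13) + 24 = 11 → 'l'
  'g' (6) + 24 = 4 → 'e'
  'e' (4) + 24 = 2 → 'c'
  'r' (17) + 24 = 15 → 'p'
Result = "fslecp"


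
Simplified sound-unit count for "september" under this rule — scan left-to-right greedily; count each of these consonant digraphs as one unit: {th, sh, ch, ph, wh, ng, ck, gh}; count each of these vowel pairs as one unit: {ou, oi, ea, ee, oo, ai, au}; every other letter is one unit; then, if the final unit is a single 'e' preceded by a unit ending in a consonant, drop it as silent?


Word: "september" (9 letters)
Left-to-right scan:
  [1] 's' (letter)
  [2] 'e' (letter)
  [3] 'p' (letter)
  [4] 't' (letter)
  [5] 'e' (letter)
  [6] 'm' (letter)
  [7] 'b' (letter)
  [8] 'e' (letter)
  [9] 'r' (letter)
Units from scan: 9
Sound units = 9 units


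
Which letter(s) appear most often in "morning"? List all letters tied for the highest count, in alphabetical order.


Word: "morning"
Letter counts:
  'g': 1
  'i': 1
  'm': 1
  'n': 2
  'o': 1
  'r': 1
Maximum count = 2
Most frequent = 'n' (2 times each)


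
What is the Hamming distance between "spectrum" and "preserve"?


Comparing character by character (same length = 8):
  Pos 0: 's' vs 'p' !=
  Pos 1: 'p' vs 'r' !=
  Pos 2: 'e' vs 'e' =
  Pos 3: 'c' vs 's' !=
  Pos 4: 't' vs 'e' !=
  Pos 5: 'r' vs 'r' =
  Pos 6: 'u' vs 'v' !=
  Pos 7: 'm' vs 'e' !=
Hamming distance = 6


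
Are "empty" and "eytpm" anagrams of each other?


Word 1: "empty" → sorted: empty
Word 2: "eytpm" → sorted: empty
Same letters? empty == empty
Anagram = Yes


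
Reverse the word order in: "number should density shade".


Original: "number should density shade"
Words (1..n): number | should | density | shade
Reversed (n..1): shade | density | should | number
Result = "shade density should number"


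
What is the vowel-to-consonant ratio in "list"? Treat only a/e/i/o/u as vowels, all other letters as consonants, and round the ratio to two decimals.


Word: "list"
Vowels (a,e,i,o,u): 1
Consonants: 3
Ratio = 1/3
= 0.33


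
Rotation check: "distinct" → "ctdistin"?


Word: "distinct", Candidate: "ctdistin"
Method: check if candidate is substring of word+word
"distinctdistinct" contains "ctdistin"? Yes
Is rotation = Yes
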